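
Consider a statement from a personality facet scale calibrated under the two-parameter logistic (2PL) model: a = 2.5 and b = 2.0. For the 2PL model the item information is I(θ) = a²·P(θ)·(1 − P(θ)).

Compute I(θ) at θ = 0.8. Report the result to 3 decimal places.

P = 1/(1+e^{3.0000}) = 0.0474
P(1−P) = 0.0474 × 0.9526 = 0.0452
I = a² × P(1−P) = 2.5² × 0.0452 = 0.28235

0.282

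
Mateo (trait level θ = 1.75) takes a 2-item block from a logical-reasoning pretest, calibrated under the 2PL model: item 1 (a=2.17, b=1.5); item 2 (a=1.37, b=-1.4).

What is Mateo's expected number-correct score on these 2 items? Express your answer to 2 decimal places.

P(θ) = 1 / (1 + exp(−a(θ − b)))
P_1 = 1/(1+e^{-0.5425}) = 0.6324
P_2 = 1/(1+e^{-4.3155}) = 0.9868
E[score] = 0.6324 + 0.9868 = 1.6192

1.62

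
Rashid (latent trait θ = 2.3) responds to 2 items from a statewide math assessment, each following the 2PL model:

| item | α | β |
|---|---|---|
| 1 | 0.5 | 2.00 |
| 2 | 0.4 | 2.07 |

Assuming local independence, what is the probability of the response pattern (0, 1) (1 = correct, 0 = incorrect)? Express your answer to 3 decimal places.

0.242

P(θ) = 1 / (1 + exp(−α(θ − β)))
P_1 = 1/(1+e^{-0.1500}) = 0.5374
P_2 = 1/(1+e^{-0.0920}) = 0.5230
L = (1−P_1) × P_2 = 0.4626 × 0.5230 = 0.24192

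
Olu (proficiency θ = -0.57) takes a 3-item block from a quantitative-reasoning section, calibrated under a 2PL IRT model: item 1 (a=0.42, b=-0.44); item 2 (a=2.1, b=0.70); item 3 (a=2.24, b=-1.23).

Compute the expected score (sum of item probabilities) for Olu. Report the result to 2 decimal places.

1.37

P(θ) = 1 / (1 + exp(−a(θ − b)))
P_1 = 1/(1+e^{0.0546}) = 0.4864
P_2 = 1/(1+e^{2.6670}) = 0.0649
P_3 = 1/(1+e^{-1.4784}) = 0.8143
E[score] = 0.4864 + 0.0649 + 0.8143 = 1.3656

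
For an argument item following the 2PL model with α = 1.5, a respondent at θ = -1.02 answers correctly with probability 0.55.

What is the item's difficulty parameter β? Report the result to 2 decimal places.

P(θ) = 1 / (1 + exp(−α(θ − β)))
logit(0.55) = ln(0.55/0.45) = 0.2007
β = θ − logit/(α) = -1.02 − 0.2007/1.5000 = -1.1538

-1.15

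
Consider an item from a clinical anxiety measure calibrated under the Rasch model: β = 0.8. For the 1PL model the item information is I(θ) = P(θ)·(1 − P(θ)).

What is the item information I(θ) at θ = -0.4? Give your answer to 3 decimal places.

P = 1/(1+e^{1.2000}) = 0.2315
P(1−P) = 0.2315 × 0.7685 = 0.1779
I = P(1−P) = 0.17789

0.178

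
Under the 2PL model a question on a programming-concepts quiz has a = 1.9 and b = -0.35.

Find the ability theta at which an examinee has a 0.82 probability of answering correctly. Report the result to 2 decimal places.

0.45

P(theta) = 1 / (1 + exp(−a(theta − b)))
logit = ln(0.8200/0.1800) = 1.5163
theta = b + logit/(a) = -0.35 + 1.5163/1.9000 = 0.4481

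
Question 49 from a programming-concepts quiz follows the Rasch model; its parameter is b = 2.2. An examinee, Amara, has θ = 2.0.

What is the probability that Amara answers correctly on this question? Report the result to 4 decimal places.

0.4502

P(θ) = 1 / (1 + exp(−(θ − b)))
Exponent: (2.0 − 2.2) = -0.2000
1/(1 + e^{0.2000}) = 0.4502
P = 0.4502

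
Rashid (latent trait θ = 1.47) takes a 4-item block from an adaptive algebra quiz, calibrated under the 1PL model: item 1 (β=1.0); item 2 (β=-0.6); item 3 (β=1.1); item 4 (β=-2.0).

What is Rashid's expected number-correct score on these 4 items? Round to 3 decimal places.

P(θ) = 1 / (1 + exp(−(θ − β)))
P_1 = 1/(1+e^{-0.4700}) = 0.6154
P_2 = 1/(1+e^{-2.0700}) = 0.8880
P_3 = 1/(1+e^{-0.3700}) = 0.5915
P_4 = 1/(1+e^{-3.4700}) = 0.9698
E[score] = 0.6154 + 0.8880 + 0.5915 + 0.9698 = 3.0646

3.065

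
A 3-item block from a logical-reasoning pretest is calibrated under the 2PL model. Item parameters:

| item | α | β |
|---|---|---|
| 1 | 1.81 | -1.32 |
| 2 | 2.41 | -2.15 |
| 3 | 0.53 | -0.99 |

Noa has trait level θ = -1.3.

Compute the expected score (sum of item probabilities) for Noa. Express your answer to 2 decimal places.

P(θ) = 1 / (1 + exp(−α(θ − β)))
P_1 = 1/(1+e^{-0.0362}) = 0.5090
P_2 = 1/(1+e^{-2.0485}) = 0.8858
P_3 = 1/(1+e^{0.1643}) = 0.4590
E[score] = 0.5090 + 0.8858 + 0.4590 = 1.8539

1.85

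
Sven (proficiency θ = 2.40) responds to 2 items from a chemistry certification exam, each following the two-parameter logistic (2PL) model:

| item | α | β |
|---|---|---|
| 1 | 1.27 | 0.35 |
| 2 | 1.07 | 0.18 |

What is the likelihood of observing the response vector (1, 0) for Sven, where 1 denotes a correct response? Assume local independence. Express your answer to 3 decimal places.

P(θ) = 1 / (1 + exp(−α(θ − β)))
P_1 = 1/(1+e^{-2.6035}) = 0.9311
P_2 = 1/(1+e^{-2.3754}) = 0.9149
L = P_1 × (1−P_2) = 0.9311 × 0.0851 = 0.07921

0.079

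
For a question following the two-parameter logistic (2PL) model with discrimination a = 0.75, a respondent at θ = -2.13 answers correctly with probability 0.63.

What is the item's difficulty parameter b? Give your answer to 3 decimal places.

-2.840

P(θ) = 1 / (1 + exp(−a(θ − b)))
logit(0.63) = ln(0.63/0.37) = 0.5322
b = θ − logit/(a) = -2.13 − 0.5322/0.7500 = -2.8396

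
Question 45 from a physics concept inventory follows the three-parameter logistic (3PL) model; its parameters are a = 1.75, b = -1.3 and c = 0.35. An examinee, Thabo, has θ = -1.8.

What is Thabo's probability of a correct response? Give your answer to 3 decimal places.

P(θ) = c + (1 − c) · 1 / (1 + exp(−a(θ − b)))
Exponent: 1.75 × (-1.8 − (-1.3)) = -0.8750
1/(1 + e^{0.8750}) = 0.2942
P = 0.35 + 0.65 × 0.2942 = 0.5412

0.541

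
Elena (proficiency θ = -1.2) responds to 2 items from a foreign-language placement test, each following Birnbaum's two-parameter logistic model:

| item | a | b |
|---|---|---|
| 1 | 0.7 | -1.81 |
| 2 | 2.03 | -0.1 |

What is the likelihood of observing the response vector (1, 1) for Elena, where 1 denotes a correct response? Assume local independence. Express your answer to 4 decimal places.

P(θ) = 1 / (1 + exp(−a(θ − b)))
P_1 = 1/(1+e^{-0.4270}) = 0.6052
P_2 = 1/(1+e^{2.2330}) = 0.0968
L = P_1 × P_2 = 0.6052 × 0.0968 = 0.05859

0.0586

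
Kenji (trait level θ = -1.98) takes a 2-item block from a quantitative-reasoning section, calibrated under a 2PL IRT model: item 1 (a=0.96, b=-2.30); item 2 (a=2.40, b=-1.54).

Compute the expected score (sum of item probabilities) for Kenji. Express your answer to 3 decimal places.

0.834

P(θ) = 1 / (1 + exp(−a(θ − b)))
P_1 = 1/(1+e^{-0.3072}) = 0.5762
P_2 = 1/(1+e^{1.0560}) = 0.2581
E[score] = 0.5762 + 0.2581 = 0.8343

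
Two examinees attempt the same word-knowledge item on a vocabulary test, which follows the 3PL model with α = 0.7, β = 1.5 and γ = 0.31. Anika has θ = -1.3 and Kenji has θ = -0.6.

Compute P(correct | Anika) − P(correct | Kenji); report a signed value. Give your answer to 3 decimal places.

P(θ) = γ + (1 − γ) · 1 / (1 + exp(−α(θ − β)))
P(Anika) = 0.3952  [exponent -1.9600]
P(Kenji) = 0.4390  [exponent -1.4700]
Difference = 0.3952 − 0.4390 = -0.0438

-0.044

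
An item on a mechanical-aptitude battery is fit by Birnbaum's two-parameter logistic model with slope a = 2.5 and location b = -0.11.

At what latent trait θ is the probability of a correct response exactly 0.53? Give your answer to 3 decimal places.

-0.062

P(θ) = 1 / (1 + exp(−a(θ − b)))
logit = ln(0.5300/0.4700) = 0.1201
θ = b + logit/(a) = -0.11 + 0.1201/2.5000 = -0.0619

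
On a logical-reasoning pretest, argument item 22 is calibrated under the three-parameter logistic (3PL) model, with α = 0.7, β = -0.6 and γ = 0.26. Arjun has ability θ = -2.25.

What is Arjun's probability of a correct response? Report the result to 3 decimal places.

0.437

P(θ) = γ + (1 − γ) · 1 / (1 + exp(−α(θ − β)))
Exponent: 0.7 × (-2.25 − (-0.6)) = -1.1550
1/(1 + e^{1.1550}) = 0.2396
P = 0.26 + 0.74 × 0.2396 = 0.4373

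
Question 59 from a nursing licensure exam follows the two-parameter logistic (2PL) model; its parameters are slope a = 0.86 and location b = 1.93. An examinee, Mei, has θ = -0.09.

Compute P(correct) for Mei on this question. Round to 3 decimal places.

P(θ) = 1 / (1 + exp(−a(θ − b)))
Exponent: 0.86 × (-0.09 − 1.93) = -1.7372
1/(1 + e^{1.7372}) = 0.1497

0.150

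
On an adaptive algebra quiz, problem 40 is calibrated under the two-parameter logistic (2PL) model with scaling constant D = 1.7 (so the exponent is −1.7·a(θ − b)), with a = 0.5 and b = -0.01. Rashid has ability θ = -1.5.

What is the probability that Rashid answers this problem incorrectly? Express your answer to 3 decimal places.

P(θ) = 1 / (1 + exp(−D·a(θ − b)))
Exponent: 1.7 × 0.5 × (-1.5 − (-0.01)) = -1.2665
1/(1 + e^{1.2665}) = 0.2199
P = 0.2199
P(incorrect) = 1 − 0.2199 = 0.7801

0.780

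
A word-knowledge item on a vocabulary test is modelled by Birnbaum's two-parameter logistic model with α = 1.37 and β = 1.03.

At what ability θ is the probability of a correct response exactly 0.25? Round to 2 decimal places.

0.23

P(θ) = 1 / (1 + exp(−α(θ − β)))
logit = ln(0.2500/0.7500) = -1.0986
θ = β + logit/(α) = 1.03 + (-1.0986)/1.3700 = 0.2281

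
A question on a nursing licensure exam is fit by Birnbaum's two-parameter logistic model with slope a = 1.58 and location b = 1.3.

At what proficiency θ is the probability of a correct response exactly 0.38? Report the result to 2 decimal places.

0.99

P(θ) = 1 / (1 + exp(−a(θ − b)))
logit = ln(0.3800/0.6200) = -0.4895
θ = b + logit/(a) = 1.3 + (-0.4895)/1.5800 = 0.9902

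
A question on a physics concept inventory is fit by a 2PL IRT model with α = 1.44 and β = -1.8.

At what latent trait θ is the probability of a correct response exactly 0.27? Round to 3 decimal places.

-2.491

P(θ) = 1 / (1 + exp(−α(θ − β)))
logit = ln(0.2700/0.7300) = -0.9946
θ = β + logit/(α) = -1.8 + (-0.9946)/1.4400 = -2.4907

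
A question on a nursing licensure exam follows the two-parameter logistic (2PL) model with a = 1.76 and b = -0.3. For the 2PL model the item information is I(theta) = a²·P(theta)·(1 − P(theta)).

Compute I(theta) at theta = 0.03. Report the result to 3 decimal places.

P = 1/(1+e^{-0.5808}) = 0.6413
P(1−P) = 0.6413 × 0.3587 = 0.2300
I = a² × P(1−P) = 1.76² × 0.2300 = 0.71260

0.713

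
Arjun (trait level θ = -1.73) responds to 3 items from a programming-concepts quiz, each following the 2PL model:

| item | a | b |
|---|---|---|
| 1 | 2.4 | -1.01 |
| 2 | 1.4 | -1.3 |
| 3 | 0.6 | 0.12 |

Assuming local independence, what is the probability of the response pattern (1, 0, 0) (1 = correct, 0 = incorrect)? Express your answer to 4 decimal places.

0.0733

P(θ) = 1 / (1 + exp(−a(θ − b)))
P_1 = 1/(1+e^{1.7280}) = 0.1508
P_2 = 1/(1+e^{0.6020}) = 0.3539
P_3 = 1/(1+e^{1.1100}) = 0.2479
L = P_1 × (1−P_2) × (1−P_3) = 0.1508 × 0.6461 × 0.7521 = 0.07330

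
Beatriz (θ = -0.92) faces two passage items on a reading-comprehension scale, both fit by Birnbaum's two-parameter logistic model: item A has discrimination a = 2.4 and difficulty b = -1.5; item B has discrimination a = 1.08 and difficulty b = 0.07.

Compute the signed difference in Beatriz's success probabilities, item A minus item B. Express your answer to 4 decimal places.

P(θ) = 1 / (1 + exp(−a(θ − b)))
P_A = 0.8009
P_B = 0.2556
P_A − P_B = 0.5454

0.5454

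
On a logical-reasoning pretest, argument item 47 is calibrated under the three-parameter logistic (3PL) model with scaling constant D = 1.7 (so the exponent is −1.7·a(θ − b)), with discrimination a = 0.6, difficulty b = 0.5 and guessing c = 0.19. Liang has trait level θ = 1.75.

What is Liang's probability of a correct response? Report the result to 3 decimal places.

0.823

P(θ) = c + (1 − c) · 1 / (1 + exp(−D·a(θ − b)))
Exponent: 1.7 × 0.6 × (1.75 − 0.5) = 1.2750
1/(1 + e^{-1.2750}) = 0.7816
P = 0.19 + 0.81 × 0.7816 = 0.8231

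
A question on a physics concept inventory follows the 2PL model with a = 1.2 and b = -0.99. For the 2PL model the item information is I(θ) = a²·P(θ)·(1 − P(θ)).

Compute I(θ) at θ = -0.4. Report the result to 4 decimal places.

P = 1/(1+e^{-0.7080}) = 0.6700
P(1−P) = 0.6700 × 0.3300 = 0.2211
I = a² × P(1−P) = 1.2² × 0.2211 = 0.31840

0.3184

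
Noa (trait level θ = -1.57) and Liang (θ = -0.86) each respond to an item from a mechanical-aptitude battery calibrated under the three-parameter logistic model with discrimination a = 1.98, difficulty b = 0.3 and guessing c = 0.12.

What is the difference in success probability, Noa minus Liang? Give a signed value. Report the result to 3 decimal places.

P(θ) = c + (1 − c) · 1 / (1 + exp(−a(θ − b)))
P(Noa) = 0.1412  [exponent -3.7026]
P(Liang) = 0.2004  [exponent -2.2968]
Difference = 0.1412 − 0.2004 = -0.0592

-0.059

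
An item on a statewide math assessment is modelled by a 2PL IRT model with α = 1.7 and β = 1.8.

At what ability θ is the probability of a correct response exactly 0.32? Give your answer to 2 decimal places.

P(θ) = 1 / (1 + exp(−α(θ − β)))
logit = ln(0.3200/0.6800) = -0.7538
θ = β + logit/(α) = 1.8 + (-0.7538)/1.7000 = 1.3566

1.36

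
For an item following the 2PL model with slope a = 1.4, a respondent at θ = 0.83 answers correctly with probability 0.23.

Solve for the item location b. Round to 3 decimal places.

P(θ) = 1 / (1 + exp(−a(θ − b)))
logit(0.23) = ln(0.23/0.77) = -1.2083
b = θ − logit/(a) = 0.83 − (-1.2083)/1.4000 = 1.6931

1.693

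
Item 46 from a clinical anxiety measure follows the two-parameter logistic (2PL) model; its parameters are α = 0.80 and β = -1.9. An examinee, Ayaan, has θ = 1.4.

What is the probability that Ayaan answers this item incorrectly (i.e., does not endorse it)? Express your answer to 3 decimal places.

0.067

P(θ) = 1 / (1 + exp(−α(θ − β)))
Exponent: 0.80 × (1.4 − (-1.9)) = 2.6400
1/(1 + e^{-2.6400}) = 0.9334
P(incorrect) = 1 − 0.9334 = 0.0666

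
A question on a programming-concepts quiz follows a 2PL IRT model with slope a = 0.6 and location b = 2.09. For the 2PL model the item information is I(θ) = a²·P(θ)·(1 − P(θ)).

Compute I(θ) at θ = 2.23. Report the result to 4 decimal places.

0.0898

P = 1/(1+e^{-0.0840}) = 0.5210
P(1−P) = 0.5210 × 0.4790 = 0.2496
I = a² × P(1−P) = 0.6² × 0.2496 = 0.08984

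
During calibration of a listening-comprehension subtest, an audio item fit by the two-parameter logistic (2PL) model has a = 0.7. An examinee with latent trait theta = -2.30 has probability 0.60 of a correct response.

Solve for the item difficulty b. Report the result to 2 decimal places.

P(theta) = 1 / (1 + exp(−a(theta − b)))
logit(0.60) = ln(0.60/0.40) = 0.4055
b = theta − logit/(a) = -2.30 − 0.4055/0.7000 = -2.8792

-2.88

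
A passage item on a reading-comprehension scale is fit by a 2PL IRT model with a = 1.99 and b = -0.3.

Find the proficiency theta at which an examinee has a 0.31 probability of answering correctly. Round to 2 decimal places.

-0.70

P(theta) = 1 / (1 + exp(−a(theta − b)))
logit = ln(0.3100/0.6900) = -0.8001
theta = b + logit/(a) = -0.3 + (-0.8001)/1.9900 = -0.7021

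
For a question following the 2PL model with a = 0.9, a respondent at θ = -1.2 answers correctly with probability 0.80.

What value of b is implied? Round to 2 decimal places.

-2.74

P(θ) = 1 / (1 + exp(−a(θ − b)))
logit(0.80) = ln(0.80/0.20) = 1.3863
b = θ − logit/(a) = -1.2 − 1.3863/0.9000 = -2.7403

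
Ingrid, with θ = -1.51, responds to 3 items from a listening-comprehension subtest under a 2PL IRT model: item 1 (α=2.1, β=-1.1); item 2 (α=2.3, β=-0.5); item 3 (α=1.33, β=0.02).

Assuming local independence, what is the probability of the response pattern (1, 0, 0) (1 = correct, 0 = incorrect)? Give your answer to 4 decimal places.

P(θ) = 1 / (1 + exp(−α(θ − β)))
P_1 = 1/(1+e^{0.8610}) = 0.2971
P_2 = 1/(1+e^{2.3230}) = 0.0892
P_3 = 1/(1+e^{2.0349}) = 0.1156
L = P_1 × (1−P_2) × (1−P_3) = 0.2971 × 0.9108 × 0.8844 = 0.23934

0.2393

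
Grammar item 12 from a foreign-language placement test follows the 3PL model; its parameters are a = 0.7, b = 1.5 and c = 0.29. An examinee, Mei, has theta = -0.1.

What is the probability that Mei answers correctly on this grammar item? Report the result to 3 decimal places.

P(theta) = c + (1 − c) · 1 / (1 + exp(−a(theta − b)))
Exponent: 0.7 × (-0.1 − 1.5) = -1.1200
1/(1 + e^{1.1200}) = 0.2460
P = 0.29 + 0.71 × 0.2460 = 0.4647

0.465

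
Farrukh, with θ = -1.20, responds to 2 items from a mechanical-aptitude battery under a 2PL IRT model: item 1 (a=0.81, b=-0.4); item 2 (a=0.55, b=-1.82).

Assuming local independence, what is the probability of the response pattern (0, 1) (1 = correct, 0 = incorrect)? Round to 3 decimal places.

0.384

P(θ) = 1 / (1 + exp(−a(θ − b)))
P_1 = 1/(1+e^{0.6480}) = 0.3434
P_2 = 1/(1+e^{-0.3410}) = 0.5844
L = (1−P_1) × P_2 = 0.6566 × 0.5844 = 0.38372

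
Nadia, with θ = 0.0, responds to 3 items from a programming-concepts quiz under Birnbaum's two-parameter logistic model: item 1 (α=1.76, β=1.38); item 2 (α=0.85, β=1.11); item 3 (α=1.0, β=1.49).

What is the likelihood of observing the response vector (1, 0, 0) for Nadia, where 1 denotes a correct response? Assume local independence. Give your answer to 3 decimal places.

P(θ) = 1 / (1 + exp(−α(θ − β)))
P_1 = 1/(1+e^{2.4288}) = 0.0810
P_2 = 1/(1+e^{0.9435}) = 0.2802
P_3 = 1/(1+e^{1.4900}) = 0.1839
L = P_1 × (1−P_2) × (1−P_3) = 0.0810 × 0.7198 × 0.8161 = 0.04758

0.048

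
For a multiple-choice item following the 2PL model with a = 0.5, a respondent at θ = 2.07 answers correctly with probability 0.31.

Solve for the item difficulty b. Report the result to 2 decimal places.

3.67

P(θ) = 1 / (1 + exp(−a(θ − b)))
logit(0.31) = ln(0.31/0.69) = -0.8001
b = θ − logit/(a) = 2.07 − (-0.8001)/0.5000 = 3.6702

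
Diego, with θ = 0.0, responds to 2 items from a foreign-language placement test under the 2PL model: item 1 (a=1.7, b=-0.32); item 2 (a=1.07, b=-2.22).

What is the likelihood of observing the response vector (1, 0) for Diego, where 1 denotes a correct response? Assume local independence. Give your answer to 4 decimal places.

P(θ) = 1 / (1 + exp(−a(θ − b)))
P_1 = 1/(1+e^{-0.5440}) = 0.6327
P_2 = 1/(1+e^{-2.3754}) = 0.9149
L = P_1 × (1−P_2) = 0.6327 × 0.0851 = 0.05383

0.0538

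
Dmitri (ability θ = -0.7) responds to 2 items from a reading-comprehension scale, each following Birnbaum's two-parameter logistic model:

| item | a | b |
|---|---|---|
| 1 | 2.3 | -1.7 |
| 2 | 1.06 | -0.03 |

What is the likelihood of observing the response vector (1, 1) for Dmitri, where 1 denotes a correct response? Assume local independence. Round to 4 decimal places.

0.2995

P(θ) = 1 / (1 + exp(−a(θ − b)))
P_1 = 1/(1+e^{-2.3000}) = 0.9089
P_2 = 1/(1+e^{0.7102}) = 0.3296
L = P_1 × P_2 = 0.9089 × 0.3296 = 0.29952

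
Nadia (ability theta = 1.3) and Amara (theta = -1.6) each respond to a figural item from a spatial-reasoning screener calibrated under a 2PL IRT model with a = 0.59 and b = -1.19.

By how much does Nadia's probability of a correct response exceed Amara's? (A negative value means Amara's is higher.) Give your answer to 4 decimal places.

0.3731

P(theta) = 1 / (1 + exp(−a(theta − b)))
P(Nadia) = 0.8129  [exponent 1.4691]
P(Amara) = 0.4398  [exponent -0.2419]
Difference = 0.8129 − 0.4398 = 0.3731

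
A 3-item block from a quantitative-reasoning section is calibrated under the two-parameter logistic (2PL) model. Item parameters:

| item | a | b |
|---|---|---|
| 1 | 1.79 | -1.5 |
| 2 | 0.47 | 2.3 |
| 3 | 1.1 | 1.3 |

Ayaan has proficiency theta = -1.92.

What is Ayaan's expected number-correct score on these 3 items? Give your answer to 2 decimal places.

0.47

P(theta) = 1 / (1 + exp(−a(theta − b)))
P_1 = 1/(1+e^{0.7518}) = 0.3204
P_2 = 1/(1+e^{1.9834}) = 0.1210
P_3 = 1/(1+e^{3.5420}) = 0.0281
E[score] = 0.3204 + 0.1210 + 0.0281 = 0.4695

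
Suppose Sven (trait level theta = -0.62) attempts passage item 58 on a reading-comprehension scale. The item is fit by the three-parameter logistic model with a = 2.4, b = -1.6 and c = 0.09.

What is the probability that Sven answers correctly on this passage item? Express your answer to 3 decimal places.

P(theta) = c + (1 − c) · 1 / (1 + exp(−a(theta − b)))
Exponent: 2.4 × (-0.62 − (-1.6)) = 2.3520
1/(1 + e^{-2.3520}) = 0.9131
P = 0.09 + 0.91 × 0.9131 = 0.9209

0.921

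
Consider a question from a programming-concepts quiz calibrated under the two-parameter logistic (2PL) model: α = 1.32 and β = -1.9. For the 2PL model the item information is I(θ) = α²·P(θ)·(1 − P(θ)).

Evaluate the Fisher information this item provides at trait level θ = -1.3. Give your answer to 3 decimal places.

0.374

P = 1/(1+e^{-0.7920}) = 0.6883
P(1−P) = 0.6883 × 0.3117 = 0.2146
I = α² × P(1−P) = 1.32² × 0.2146 = 0.37385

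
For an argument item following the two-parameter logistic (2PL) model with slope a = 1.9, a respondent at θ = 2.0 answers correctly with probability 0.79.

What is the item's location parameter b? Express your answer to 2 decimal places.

1.30

P(θ) = 1 / (1 + exp(−a(θ − b)))
logit(0.79) = ln(0.79/0.21) = 1.3249
b = θ − logit/(a) = 2.0 − 1.3249/1.9000 = 1.3027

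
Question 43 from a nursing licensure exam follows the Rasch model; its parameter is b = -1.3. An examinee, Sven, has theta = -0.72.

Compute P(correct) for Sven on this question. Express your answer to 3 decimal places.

P(theta) = 1 / (1 + exp(−(theta − b)))
Exponent: (-0.72 − (-1.3)) = 0.5800
1/(1 + e^{-0.5800}) = 0.6411
P = 0.6411

0.641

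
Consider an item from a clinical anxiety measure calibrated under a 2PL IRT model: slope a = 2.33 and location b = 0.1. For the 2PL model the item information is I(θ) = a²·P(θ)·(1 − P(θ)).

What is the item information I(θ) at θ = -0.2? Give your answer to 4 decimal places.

1.2041

P = 1/(1+e^{0.6990}) = 0.3320
P(1−P) = 0.3320 × 0.6680 = 0.2218
I = a² × P(1−P) = 2.33² × 0.2218 = 1.20406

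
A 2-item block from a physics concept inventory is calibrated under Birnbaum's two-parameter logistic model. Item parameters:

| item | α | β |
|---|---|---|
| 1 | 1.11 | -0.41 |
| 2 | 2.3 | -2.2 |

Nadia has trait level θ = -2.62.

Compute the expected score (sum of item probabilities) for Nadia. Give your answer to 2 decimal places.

P(θ) = 1 / (1 + exp(−α(θ − β)))
P_1 = 1/(1+e^{2.4531}) = 0.0792
P_2 = 1/(1+e^{0.9660}) = 0.2757
E[score] = 0.0792 + 0.2757 = 0.3549

0.35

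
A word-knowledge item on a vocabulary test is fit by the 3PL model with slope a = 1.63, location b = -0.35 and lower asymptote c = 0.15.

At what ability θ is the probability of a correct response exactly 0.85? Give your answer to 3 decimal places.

0.595

P(θ) = c + (1 − c) · 1 / (1 + exp(−a(θ − b)))
Remove guessing floor: (0.85 − 0.15)/(1 − 0.15) = 0.8235
logit = ln(0.8235/0.1765) = 1.5404
θ = b + logit/(a) = -0.35 + 1.5404/1.6300 = 0.5951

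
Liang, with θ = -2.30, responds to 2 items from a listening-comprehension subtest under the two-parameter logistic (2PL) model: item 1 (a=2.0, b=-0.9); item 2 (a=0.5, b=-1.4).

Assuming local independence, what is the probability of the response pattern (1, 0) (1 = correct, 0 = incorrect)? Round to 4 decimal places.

0.0350

P(θ) = 1 / (1 + exp(−a(θ − b)))
P_1 = 1/(1+e^{2.8000}) = 0.0573
P_2 = 1/(1+e^{0.4500}) = 0.3894
L = P_1 × (1−P_2) = 0.0573 × 0.6106 = 0.03500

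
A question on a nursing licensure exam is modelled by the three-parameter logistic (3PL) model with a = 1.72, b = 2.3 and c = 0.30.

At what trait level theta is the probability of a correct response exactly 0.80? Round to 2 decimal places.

2.83

P(theta) = c + (1 − c) · 1 / (1 + exp(−a(theta − b)))
Remove guessing floor: (0.80 − 0.30)/(1 − 0.30) = 0.7143
logit = ln(0.7143/0.2857) = 0.9163
theta = b + logit/(a) = 2.3 + 0.9163/1.7200 = 2.8327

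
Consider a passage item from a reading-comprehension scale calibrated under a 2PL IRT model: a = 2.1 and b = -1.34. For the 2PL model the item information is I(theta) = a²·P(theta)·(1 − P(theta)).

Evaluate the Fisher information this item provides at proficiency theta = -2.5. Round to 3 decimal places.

0.326

P = 1/(1+e^{2.4360}) = 0.0805
P(1−P) = 0.0805 × 0.9195 = 0.0740
I = a² × P(1−P) = 2.1² × 0.0740 = 0.32631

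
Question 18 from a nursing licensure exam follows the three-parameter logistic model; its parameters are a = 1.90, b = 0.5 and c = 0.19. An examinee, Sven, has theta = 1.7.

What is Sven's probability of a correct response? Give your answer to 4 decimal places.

P(theta) = c + (1 − c) · 1 / (1 + exp(−a(theta − b)))
Exponent: 1.90 × (1.7 − 0.5) = 2.2800
1/(1 + e^{-2.2800}) = 0.9072
P = 0.19 + 0.81 × 0.9072 = 0.9248

0.9248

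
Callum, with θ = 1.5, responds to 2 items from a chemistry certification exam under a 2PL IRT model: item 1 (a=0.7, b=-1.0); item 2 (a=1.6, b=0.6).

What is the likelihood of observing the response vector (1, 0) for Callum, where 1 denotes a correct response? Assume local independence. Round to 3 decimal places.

P(θ) = 1 / (1 + exp(−a(θ − b)))
P_1 = 1/(1+e^{-1.7500}) = 0.8520
P_2 = 1/(1+e^{-1.4400}) = 0.8085
L = P_1 × (1−P_2) = 0.8520 × 0.1915 = 0.16319

0.163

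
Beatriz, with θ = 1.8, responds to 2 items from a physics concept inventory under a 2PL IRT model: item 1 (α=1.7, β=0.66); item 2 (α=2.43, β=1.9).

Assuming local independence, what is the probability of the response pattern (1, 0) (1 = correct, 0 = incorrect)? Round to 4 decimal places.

P(θ) = 1 / (1 + exp(−α(θ − β)))
P_1 = 1/(1+e^{-1.9380}) = 0.8741
P_2 = 1/(1+e^{0.2430}) = 0.4395
L = P_1 × (1−P_2) = 0.8741 × 0.5605 = 0.48991

0.4899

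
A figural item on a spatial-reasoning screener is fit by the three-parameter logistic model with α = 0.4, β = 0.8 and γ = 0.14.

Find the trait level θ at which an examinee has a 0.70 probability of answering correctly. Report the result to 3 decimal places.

P(θ) = γ + (1 − γ) · 1 / (1 + exp(−α(θ − β)))
Remove guessing floor: (0.70 − 0.14)/(1 − 0.14) = 0.6512
logit = ln(0.6512/0.3488) = 0.6242
θ = β + logit/(α) = 0.8 + 0.6242/0.4000 = 2.3604

2.360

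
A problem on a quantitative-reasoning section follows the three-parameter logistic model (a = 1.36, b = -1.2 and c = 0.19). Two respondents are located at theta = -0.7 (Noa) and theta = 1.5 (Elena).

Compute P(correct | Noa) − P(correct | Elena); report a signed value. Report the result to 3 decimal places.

-0.252

P(theta) = c + (1 − c) · 1 / (1 + exp(−a(theta − b)))
P(Noa) = 0.7276  [exponent 0.6800]
P(Elena) = 0.9799  [exponent 3.6720]
Difference = 0.7276 − 0.9799 = -0.2523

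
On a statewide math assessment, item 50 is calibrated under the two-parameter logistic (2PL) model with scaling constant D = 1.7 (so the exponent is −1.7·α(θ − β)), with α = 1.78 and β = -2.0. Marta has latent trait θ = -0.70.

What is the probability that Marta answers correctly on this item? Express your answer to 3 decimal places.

P(θ) = 1 / (1 + exp(−D·α(θ − β)))
Exponent: 1.7 × 1.78 × (-0.70 − (-2.0)) = 3.9338
1/(1 + e^{-3.9338}) = 0.9808
P = 0.9808

0.981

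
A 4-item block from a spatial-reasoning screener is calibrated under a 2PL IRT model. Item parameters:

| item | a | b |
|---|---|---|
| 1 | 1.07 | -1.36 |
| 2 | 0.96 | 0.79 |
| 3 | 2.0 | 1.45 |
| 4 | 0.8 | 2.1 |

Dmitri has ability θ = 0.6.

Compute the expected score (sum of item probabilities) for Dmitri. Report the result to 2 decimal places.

1.73

P(θ) = 1 / (1 + exp(−a(θ − b)))
P_1 = 1/(1+e^{-2.0972}) = 0.8906
P_2 = 1/(1+e^{0.1824}) = 0.4545
P_3 = 1/(1+e^{1.7000}) = 0.1545
P_4 = 1/(1+e^{1.2000}) = 0.2315
E[score] = 0.8906 + 0.4545 + 0.1545 + 0.2315 = 1.7311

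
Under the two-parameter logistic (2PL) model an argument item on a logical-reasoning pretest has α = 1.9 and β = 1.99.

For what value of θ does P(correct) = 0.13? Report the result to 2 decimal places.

0.99

P(θ) = 1 / (1 + exp(−α(θ − β)))
logit = ln(0.1300/0.8700) = -1.9010
θ = β + logit/(α) = 1.99 + (-1.9010)/1.9000 = 0.9895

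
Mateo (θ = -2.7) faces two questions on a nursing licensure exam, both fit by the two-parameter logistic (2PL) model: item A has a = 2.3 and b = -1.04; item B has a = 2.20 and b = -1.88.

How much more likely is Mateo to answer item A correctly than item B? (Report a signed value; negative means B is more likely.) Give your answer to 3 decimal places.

-0.120

P(θ) = 1 / (1 + exp(−a(θ − b)))
P_A = 0.0215
P_B = 0.1414
P_A − P_B = -0.1199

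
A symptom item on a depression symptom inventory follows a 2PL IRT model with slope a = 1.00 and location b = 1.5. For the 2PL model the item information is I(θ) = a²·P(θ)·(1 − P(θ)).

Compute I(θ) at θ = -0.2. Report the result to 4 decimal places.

P = 1/(1+e^{1.7000}) = 0.1545
P(1−P) = 0.1545 × 0.8455 = 0.1306
I = a² × P(1−P) = 1.00² × 0.1306 = 0.13061

0.1306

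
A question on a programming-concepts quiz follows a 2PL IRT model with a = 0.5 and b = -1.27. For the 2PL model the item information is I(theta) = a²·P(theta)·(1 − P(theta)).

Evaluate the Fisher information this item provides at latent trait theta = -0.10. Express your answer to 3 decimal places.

0.057

P = 1/(1+e^{-0.5850}) = 0.6422
P(1−P) = 0.6422 × 0.3578 = 0.2298
I = a² × P(1−P) = 0.5² × 0.2298 = 0.05744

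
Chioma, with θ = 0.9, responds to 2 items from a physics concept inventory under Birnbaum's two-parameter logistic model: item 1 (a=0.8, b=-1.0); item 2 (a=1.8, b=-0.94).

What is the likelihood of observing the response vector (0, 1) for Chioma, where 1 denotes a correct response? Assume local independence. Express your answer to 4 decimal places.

0.1732

P(θ) = 1 / (1 + exp(−a(θ − b)))
P_1 = 1/(1+e^{-1.5200}) = 0.8205
P_2 = 1/(1+e^{-3.3120}) = 0.9648
L = (1−P_1) × P_2 = 0.1795 × 0.9648 = 0.17315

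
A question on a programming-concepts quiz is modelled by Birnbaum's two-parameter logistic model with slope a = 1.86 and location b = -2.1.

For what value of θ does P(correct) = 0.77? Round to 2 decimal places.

-1.45

P(θ) = 1 / (1 + exp(−a(θ − b)))
logit = ln(0.7700/0.2300) = 1.2083
θ = b + logit/(a) = -2.1 + 1.2083/1.8600 = -1.4504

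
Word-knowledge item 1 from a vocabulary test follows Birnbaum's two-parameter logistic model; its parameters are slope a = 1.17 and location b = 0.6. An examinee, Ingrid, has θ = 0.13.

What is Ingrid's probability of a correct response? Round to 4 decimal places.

0.3659

P(θ) = 1 / (1 + exp(−a(θ − b)))
Exponent: 1.17 × (0.13 − 0.6) = -0.5499
1/(1 + e^{0.5499}) = 0.3659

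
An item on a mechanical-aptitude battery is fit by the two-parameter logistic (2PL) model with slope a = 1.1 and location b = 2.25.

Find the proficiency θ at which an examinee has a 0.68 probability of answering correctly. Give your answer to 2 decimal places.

P(θ) = 1 / (1 + exp(−a(θ − b)))
logit = ln(0.6800/0.3200) = 0.7538
θ = b + logit/(a) = 2.25 + 0.7538/1.1000 = 2.9352

2.94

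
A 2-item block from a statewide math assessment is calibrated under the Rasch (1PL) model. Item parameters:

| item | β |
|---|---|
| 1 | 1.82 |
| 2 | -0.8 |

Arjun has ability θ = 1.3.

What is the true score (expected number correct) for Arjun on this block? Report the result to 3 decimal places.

P(θ) = 1 / (1 + exp(−(θ − β)))
P_1 = 1/(1+e^{0.5200}) = 0.3729
P_2 = 1/(1+e^{-2.1000}) = 0.8909
E[score] = 0.3729 + 0.8909 = 1.2638

1.264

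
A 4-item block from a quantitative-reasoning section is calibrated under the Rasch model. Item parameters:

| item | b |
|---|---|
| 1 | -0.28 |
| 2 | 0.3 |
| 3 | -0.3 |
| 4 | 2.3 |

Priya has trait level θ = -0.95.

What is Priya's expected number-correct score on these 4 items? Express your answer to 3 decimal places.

0.942

P(θ) = 1 / (1 + exp(−(θ − b)))
P_1 = 1/(1+e^{0.6700}) = 0.3385
P_2 = 1/(1+e^{1.2500}) = 0.2227
P_3 = 1/(1+e^{0.6500}) = 0.3430
P_4 = 1/(1+e^{3.2500}) = 0.0373
E[score] = 0.3385 + 0.2227 + 0.3430 + 0.0373 = 0.9415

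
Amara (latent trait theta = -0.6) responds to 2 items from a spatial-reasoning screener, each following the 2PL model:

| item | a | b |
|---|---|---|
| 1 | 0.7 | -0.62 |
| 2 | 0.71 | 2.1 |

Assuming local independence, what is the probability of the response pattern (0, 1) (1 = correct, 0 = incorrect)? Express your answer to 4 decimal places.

P(theta) = 1 / (1 + exp(−a(theta − b)))
P_1 = 1/(1+e^{-0.0140}) = 0.5035
P_2 = 1/(1+e^{1.9170}) = 0.1282
L = (1−P_1) × P_2 = 0.4965 × 0.1282 = 0.06365

0.0636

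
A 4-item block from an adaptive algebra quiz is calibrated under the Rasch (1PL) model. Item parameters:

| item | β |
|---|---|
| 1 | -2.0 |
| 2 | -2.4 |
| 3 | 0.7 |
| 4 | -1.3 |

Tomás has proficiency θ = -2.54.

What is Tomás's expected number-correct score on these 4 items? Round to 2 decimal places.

1.10

P(θ) = 1 / (1 + exp(−(θ − β)))
P_1 = 1/(1+e^{0.5400}) = 0.3682
P_2 = 1/(1+e^{0.1400}) = 0.4651
P_3 = 1/(1+e^{3.2400}) = 0.0377
P_4 = 1/(1+e^{1.2400}) = 0.2244
E[score] = 0.3682 + 0.4651 + 0.0377 + 0.2244 = 1.0954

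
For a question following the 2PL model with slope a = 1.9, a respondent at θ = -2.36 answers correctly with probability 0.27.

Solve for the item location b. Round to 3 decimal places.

-1.837

P(θ) = 1 / (1 + exp(−a(θ − b)))
logit(0.27) = ln(0.27/0.73) = -0.9946
b = θ − logit/(a) = -2.36 − (-0.9946)/1.9000 = -1.8365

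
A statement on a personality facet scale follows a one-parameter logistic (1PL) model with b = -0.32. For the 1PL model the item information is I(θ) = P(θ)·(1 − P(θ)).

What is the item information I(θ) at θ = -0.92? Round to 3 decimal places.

0.229

P = 1/(1+e^{0.6000}) = 0.3543
P(1−P) = 0.3543 × 0.6457 = 0.2288
I = P(1−P) = 0.22878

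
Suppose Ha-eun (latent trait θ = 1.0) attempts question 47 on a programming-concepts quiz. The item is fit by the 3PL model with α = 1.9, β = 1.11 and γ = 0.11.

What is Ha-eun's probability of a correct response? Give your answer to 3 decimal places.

P(θ) = γ + (1 − γ) · 1 / (1 + exp(−α(θ − β)))
Exponent: 1.9 × (1.0 − 1.11) = -0.2090
1/(1 + e^{0.2090}) = 0.4479
P = 0.11 + 0.89 × 0.4479 = 0.5087

0.509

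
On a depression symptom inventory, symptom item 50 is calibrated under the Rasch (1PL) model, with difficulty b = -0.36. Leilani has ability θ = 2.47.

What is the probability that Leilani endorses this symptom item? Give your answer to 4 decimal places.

0.9443

P(θ) = 1 / (1 + exp(−(θ − b)))
Exponent: (2.47 − (-0.36)) = 2.8300
1/(1 + e^{-2.8300}) = 0.9443
P = 0.9443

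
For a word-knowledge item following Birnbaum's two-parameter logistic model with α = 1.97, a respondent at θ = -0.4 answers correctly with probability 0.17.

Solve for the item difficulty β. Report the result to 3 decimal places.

P(θ) = 1 / (1 + exp(−α(θ − β)))
logit(0.17) = ln(0.17/0.83) = -1.5856
β = θ − logit/(α) = -0.4 − (-1.5856)/1.9700 = 0.4049

0.405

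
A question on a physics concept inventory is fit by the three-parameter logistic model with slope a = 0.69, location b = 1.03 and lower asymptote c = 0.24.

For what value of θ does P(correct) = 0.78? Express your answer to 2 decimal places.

P(θ) = c + (1 − c) · 1 / (1 + exp(−a(θ − b)))
Remove guessing floor: (0.78 − 0.24)/(1 − 0.24) = 0.7105
logit = ln(0.7105/0.2895) = 0.8979
θ = b + logit/(a) = 1.03 + 0.8979/0.6900 = 2.3314

2.33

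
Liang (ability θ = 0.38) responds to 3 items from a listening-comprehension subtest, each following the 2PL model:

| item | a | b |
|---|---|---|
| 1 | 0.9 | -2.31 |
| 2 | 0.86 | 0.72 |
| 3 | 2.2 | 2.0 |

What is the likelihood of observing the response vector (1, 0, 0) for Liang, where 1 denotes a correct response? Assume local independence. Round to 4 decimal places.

0.5114

P(θ) = 1 / (1 + exp(−a(θ − b)))
P_1 = 1/(1+e^{-2.4210}) = 0.9184
P_2 = 1/(1+e^{0.2924}) = 0.4274
P_3 = 1/(1+e^{3.5640}) = 0.0275
L = P_1 × (1−P_2) × (1−P_3) = 0.9184 × 0.5726 × 0.9725 = 0.51138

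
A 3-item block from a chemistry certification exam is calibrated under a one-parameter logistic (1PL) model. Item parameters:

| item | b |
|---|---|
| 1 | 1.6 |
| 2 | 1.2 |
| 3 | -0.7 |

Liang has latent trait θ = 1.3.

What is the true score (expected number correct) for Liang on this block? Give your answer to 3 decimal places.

1.831

P(θ) = 1 / (1 + exp(−(θ − b)))
P_1 = 1/(1+e^{0.3000}) = 0.4256
P_2 = 1/(1+e^{-0.1000}) = 0.5250
P_3 = 1/(1+e^{-2.0000}) = 0.8808
E[score] = 0.4256 + 0.5250 + 0.8808 = 1.8313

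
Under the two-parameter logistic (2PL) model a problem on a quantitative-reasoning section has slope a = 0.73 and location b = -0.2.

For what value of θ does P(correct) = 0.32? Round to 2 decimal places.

P(θ) = 1 / (1 + exp(−a(θ − b)))
logit = ln(0.3200/0.6800) = -0.7538
θ = b + logit/(a) = -0.2 + (-0.7538)/0.7300 = -1.2326

-1.23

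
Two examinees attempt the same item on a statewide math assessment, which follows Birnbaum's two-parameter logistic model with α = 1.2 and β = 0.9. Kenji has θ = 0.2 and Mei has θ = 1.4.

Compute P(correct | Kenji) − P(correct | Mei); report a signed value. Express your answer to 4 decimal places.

-0.3441

P(θ) = 1 / (1 + exp(−α(θ − β)))
P(Kenji) = 0.3015  [exponent -0.8400]
P(Mei) = 0.6457  [exponent 0.6000]
Difference = 0.3015 − 0.6457 = -0.3441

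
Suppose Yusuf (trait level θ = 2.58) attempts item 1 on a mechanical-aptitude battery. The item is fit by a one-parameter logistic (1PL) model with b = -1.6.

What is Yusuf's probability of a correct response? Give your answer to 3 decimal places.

0.985

P(θ) = 1 / (1 + exp(−(θ − b)))
Exponent: (2.58 − (-1.6)) = 4.1800
1/(1 + e^{-4.1800}) = 0.9849
P = 0.9849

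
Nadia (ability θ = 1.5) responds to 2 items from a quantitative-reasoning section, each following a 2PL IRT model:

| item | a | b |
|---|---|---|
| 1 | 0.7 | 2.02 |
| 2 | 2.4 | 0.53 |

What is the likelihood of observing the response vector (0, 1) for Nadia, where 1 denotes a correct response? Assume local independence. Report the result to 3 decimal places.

0.538

P(θ) = 1 / (1 + exp(−a(θ − b)))
P_1 = 1/(1+e^{0.3640}) = 0.4100
P_2 = 1/(1+e^{-2.3280}) = 0.9112
L = (1−P_1) × P_2 = 0.5900 × 0.9112 = 0.53760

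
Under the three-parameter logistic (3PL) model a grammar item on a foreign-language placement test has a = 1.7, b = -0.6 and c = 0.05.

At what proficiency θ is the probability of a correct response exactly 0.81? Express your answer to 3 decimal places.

0.215

P(θ) = c + (1 − c) · 1 / (1 + exp(−a(θ − b)))
Remove guessing floor: (0.81 − 0.05)/(1 − 0.05) = 0.8000
logit = ln(0.8000/0.2000) = 1.3863
θ = b + logit/(a) = -0.6 + 1.3863/1.7000 = 0.2155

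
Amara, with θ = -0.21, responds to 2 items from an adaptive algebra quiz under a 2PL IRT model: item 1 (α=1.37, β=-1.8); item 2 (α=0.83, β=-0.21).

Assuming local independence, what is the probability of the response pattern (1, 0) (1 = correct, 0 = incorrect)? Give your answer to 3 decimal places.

P(θ) = 1 / (1 + exp(−α(θ − β)))
P_1 = 1/(1+e^{-2.1783}) = 0.8983
P_2 = 1/(1+e^{0.0000}) = 0.5000
L = P_1 × (1−P_2) = 0.8983 × 0.5000 = 0.44914

0.449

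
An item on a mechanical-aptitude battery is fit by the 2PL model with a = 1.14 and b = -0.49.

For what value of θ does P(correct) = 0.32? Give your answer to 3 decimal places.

-1.151

P(θ) = 1 / (1 + exp(−a(θ − b)))
logit = ln(0.3200/0.6800) = -0.7538
θ = b + logit/(a) = -0.49 + (-0.7538)/1.1400 = -1.1512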